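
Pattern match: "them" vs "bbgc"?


Pattern of "them": [0, 1, 2, 3]
Pattern of "bbgc": [0, 0, 1, 2]
Patterns do not match
Same pattern = No


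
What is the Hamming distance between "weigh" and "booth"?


Comparing character by character (same length = 5):
  Pos 0: 'w' vs 'b' !=
  Pos 1: 'e' vs 'o' !=
  Pos 2: 'i' vs 'o' !=
  Pos 3: 'g' vs 't' !=
  Pos 4: 'h' vs 'h' =
Hamming distance = 4


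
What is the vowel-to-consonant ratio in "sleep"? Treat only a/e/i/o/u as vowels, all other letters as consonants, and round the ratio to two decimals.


Word: "sleep"
Vowels (a,e,i,o,u): 2
Consonants: 3
Ratio = 2/3
= 0.67


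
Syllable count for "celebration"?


Word: "celebration"
Syllable breakdown: cel · e · bra · tion
Counting: 4 parts
= 4 syllables


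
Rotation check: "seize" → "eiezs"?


Word: "seize", Candidate: "eiezs"
Method: check if candidate is substring of word+word
"seizeseize" contains "eiezs"? No
Is rotation = No


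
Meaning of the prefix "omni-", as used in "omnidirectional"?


Prefix: omni-
Example: omnidirectional (omni- + directional)
Meaning = all


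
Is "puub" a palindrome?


Word: "puub"
Reversed: "buup"
Forward == Backward? puub != buup
Palindrome = No


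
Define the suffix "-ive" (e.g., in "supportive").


Suffix: -ive
Example: supportive (support + -ive)
Meaning = tending to


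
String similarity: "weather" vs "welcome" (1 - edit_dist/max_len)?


Word 1: "weather" (length 7)
Word 2: "welcome" (length 7)
One optimal edit sequence:
  1. keep 'w'
  2. keep 'e'
  3. substitute 'a' -> 'l'  (+1)
  4. substitute 't' -> 'c'  (+1)
  5. substitute 'h' -> 'o'  (+1)
  6. substitute 'e' -> 'm'  (+1)
  7. substitute 'r' -> 'e'  (+1)
Edit distance = 5
Max length = max(7, 7) = 7
Similarity = 1 - 5/7
= 0.2857


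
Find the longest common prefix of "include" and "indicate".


Word 1: "include"
Word 2: "indicate"
Comparing from start:
  Pos 0: 'i' == 'i'
  Pos 1: 'n' == 'n'
  Pos 2: 'c' != 'd' (stop)
LCP = "in" (length 2)


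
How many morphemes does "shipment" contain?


Word: "shipment"
Morphemes: ship + -ment
Each morpheme carries meaning
= 2 morphemes


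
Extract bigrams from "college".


Word: "college" (length 7)
Number of bigrams = 7 - 2 + 1 = 6
  Position 0: "co"
  Position 1: "ol"
  Position 2: "ll"
  Position 3: "le"
  Position 4: "eg"
  Position 5: "ge"
Bigrams = "co", "ol", "ll", "le", "eg", "ge"


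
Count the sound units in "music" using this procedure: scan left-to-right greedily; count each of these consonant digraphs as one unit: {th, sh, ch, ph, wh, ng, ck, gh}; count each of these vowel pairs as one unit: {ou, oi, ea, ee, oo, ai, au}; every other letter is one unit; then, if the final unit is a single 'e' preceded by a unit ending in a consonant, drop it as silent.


Word: "music" (5 letters)
Left-to-right scan:
  [1] 'm' (letter)
  [2] 'u' (letter)
  [3] 's' (letter)
  [4] 'i' (letter)
  [5] 'c' (letter)
Units from scan: 5
Sound units = 5 units


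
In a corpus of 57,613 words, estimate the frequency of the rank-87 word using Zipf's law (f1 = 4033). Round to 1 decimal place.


Zipf's law: f(r) = f(1) / r
f(1) = 4033
f(87) = 4033 / 87
= 46.4 occurrences


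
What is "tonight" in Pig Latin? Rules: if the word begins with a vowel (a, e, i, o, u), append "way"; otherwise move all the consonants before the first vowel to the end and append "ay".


Word: "tonight"
Starts with consonant(s) → move to end, add 'ay'
Consonant cluster: "t"
Pig Latin = "onighttay"


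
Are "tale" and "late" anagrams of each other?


Word 1: "tale" → sorted: aelt
Word 2: "late" → sorted: aelt
Same letters? aelt == aelt
Anagram = Yes


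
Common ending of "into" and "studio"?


Word 1: "into"
Word 2: "studio"
Comparing from end:
  Pos -1: 'o' == 'o'
  Pos -2: 't' != 'i' (stop)
LCS = "o" (length 1)


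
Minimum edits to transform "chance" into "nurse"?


Word 1: "chance" (length 6)
Word 2: "nurse" (length 5)
One optimal edit sequence (insert/delete/substitute each cost 1):
  1. delete 'c'  (+1)
  2. substitute 'h' -> 'n'  (+1)
  3. substitute 'a' -> 'u'  (+1)
  4. substitute 'n' -> 'r'  (+1)
  5. substitute 'c' -> 's'  (+1)
  6. keep 'e'
Total edit operations: 5
Edit distance = 5


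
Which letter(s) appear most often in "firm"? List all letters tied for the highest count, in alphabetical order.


Word: "firm"
Letter counts:
  'f': 1
  'i': 1
  'm': 1
  'r': 1
Maximum count = 1
Most frequent = 'f', 'i', 'm', 'r' (1 time each)


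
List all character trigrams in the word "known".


Word: "known" (length 5)
Number of trigrams = 5 - 3 + 1 = 3
  Position 0: "kno"
  Position 1: "now"
  Position 2: "own"
Trigrams = "kno", "now", "own"


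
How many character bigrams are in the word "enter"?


Word: "enter" (length 5)
Number of 2-grams = length - 2 + 1 = 5 - 2 + 1
= 4


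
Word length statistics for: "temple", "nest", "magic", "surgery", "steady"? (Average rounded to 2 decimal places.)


Lengths: "temple"=6, "nest"=4, "magic"=5, "surgery"=7, "steady"=6
Sum = 28, Count = 5
Average = 28/5 = 5.60
= avg=5.60, min=4, max=7


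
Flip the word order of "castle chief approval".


Original: "castle chief approval"
Words (1..n): castle | chief | approval
Reversed (n..1): approval | chief | castle
Result = "approval chief castle"


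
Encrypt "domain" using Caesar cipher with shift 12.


Word: "domain"
Shift: 12
Each letter → (letter + shift) mod 26:
  'd' (3) + 12 = 15 → 'p'
  'o' (14) + 12 = 0 → 'a'
  'm' (12) + 12 = 24 → 'y'
  'a' (0) + 12 = 12 → 'm'
  'i' (8) + 12 = 20 → 'u'
  'n' (13) + 12 = 25 → 'z'
Result = "paymuz"


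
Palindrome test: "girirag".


Word: "girirag"
Reversed: "garirig"
Forward == Backward? girirag != garirig
Palindrome = No


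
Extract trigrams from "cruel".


Word: "cruel" (length 5)
Number of trigrams = 5 - 3 + 1 = 3
  Position 0: "cru"
  Position 1: "rue"
  Position 2: "uel"
Trigrams = "cru", "rue", "uel"


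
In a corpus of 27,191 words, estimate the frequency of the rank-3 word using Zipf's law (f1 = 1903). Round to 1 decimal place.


Zipf's law: f(r) = f(1) / r
f(1) = 1903
f(3) = 1903 / 3
= 634.3 occurrences


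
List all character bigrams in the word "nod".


Word: "nod" (length 3)
Number of bigrams = 3 - 2 + 1 = 2
  Position 0: "no"
  Position 1: "od"
Bigrams = "no", "od"


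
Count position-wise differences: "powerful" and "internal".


Comparing character by character (same length = 8):
  Pos 0: 'p' vs 'i' !=
  Pos 1: 'o' vs 'n' !=
  Pos 2: 'w' vs 't' !=
  Pos 3: 'e' vs 'e' =
  Pos 4: 'r' vs 'r' =
  Pos 5: 'f' vs 'n' !=
  Pos 6: 'u' vs 'a' !=
  Pos 7: 'l' vs 'l' =
Hamming distance = 5


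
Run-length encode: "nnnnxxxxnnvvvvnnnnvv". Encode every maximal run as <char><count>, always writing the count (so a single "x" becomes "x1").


String: "nnnnxxxxnnvvvvnnnnvv"
Scanning for consecutive runs:
  'n' x 4
  'x' x 4
  'n' x 2
  'v' x 4
  'n' x 4
  'v' x 2
RLE = "n4x4n2v4n4v2"


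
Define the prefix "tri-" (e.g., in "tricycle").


Prefix: tri-
As in: tricycle -> tri- + cycle
Meaning = three


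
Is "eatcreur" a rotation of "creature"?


Word: "creature", Candidate: "eatcreur"
Method: check if candidate is substring of word+word
"creaturecreature" contains "eatcreur"? No
Is rotation = No


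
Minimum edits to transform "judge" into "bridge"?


Word 1: "judge" (length 5)
Word 2: "bridge" (length 6)
One optimal edit sequence (insert/delete/substitute each cost 1):
  1. insert 'b'  (+1)
  2. substitute 'j' -> 'r'  (+1)
  3. substitute 'u' -> 'i'  (+1)
  4. keep 'd'
  5. keep 'g'
  6. keep 'e'
Total edit operations: 3
Edit distance = 3


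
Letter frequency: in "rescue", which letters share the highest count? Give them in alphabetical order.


Word: "rescue"
Letter counts:
  'c': 1
  'e': 2
  'r': 1
  's': 1
  'u': 1
Maximum count = 2
Most frequent = 'e' (2 times each)


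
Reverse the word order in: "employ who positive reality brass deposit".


Original: "employ who positive reality brass deposit"
Words (1..n): employ | who | positive | reality | brass | deposit
Reversed (n..1): deposit | brass | reality | positive | who | employ
Result = "deposit brass reality positive who employ"


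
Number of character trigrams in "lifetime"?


Word: "lifetime" (length 8)
Number of 3-grams = length - 3 + 1 = 8 - 3 + 1
= 6


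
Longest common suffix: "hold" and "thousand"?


Word 1: "hold"
Word 2: "thousand"
Comparing from end:
  Pos -1: 'd' == 'd'
  Pos -2: 'l' != 'n' (stop)
LCS = "d" (length 1)


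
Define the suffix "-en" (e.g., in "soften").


Suffix: -en
As in: soften -> soft + -en
Meaning = to make / become


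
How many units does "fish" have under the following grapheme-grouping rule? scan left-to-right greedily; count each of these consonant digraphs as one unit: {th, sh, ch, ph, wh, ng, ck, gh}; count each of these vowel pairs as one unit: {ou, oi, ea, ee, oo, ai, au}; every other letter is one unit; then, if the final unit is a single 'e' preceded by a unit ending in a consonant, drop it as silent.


Word: "fish" (4 letters)
Left-to-right scan:
  1. 'f' (letter)
  2. 'i' (letter)
  3. 'sh' (digraph)
Units from scan: 3
Sound units = 3 units


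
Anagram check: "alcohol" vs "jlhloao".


Word 1: "alcohol" → sorted: achlloo
Word 2: "jlhloao" → sorted: ahjlloo
Same letters? achlloo != ahjlloo
Anagram = No


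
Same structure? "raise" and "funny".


Pattern of "raise": [0, 1, 2, 3, 4]
Pattern of "funny": [0, 1, 2, 2, 3]
Patterns do not match
Same pattern = No


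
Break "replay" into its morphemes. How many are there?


Word: "replay"
Morphemes: re- + play
Each morpheme carries meaning
= 2 morphemes


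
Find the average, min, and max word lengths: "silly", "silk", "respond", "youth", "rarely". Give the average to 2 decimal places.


Lengths: "silly"=5, "silk"=4, "respond"=7, "youth"=5, "rarely"=6
Sum = 27, Count = 5
Average = 27/5 = 5.40
= avg=5.40, min=4, max=7


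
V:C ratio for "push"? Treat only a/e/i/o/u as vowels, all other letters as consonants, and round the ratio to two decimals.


Word: "push"
Vowels (a,e,i,o,u): 1
Consonants: 3
Ratio = 1/3
= 0.33


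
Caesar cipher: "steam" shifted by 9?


Word: "steam"
Shift: 9
Each letter → (letter + shift) mod 26:
  's' (18) + 9 = 1 → 'b'
  't' (19) + 9 = 2 → 'c'
  'e' (4) + 9 = 13 → 'n'
  'a' (0) + 9 = 9 → 'j'
  'm' (12) + 9 = 21 → 'v'
Result = "bcnjv"


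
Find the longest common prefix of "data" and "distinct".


Word 1: "data"
Word 2: "distinct"
Comparing from start:
  Pos 0: 'd' == 'd'
  Pos 1: 'a' != 'i' (stop)
LCP = "d" (length 1)


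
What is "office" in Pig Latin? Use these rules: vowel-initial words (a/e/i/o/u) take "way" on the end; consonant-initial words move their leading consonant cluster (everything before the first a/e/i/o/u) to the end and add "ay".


Word: "office"
Starts with vowel → add 'way'
Pig Latin = "officeway"


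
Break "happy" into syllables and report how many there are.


Word: "happy"
Syllable breakdown: hap-py
Counting: 2 parts
= 2 syllables


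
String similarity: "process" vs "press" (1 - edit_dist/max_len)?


Word 1: "process" (length 7)
Word 2: "press" (length 5)
One optimal edit sequence:
  1. keep 'p'
  2. keep 'r'
  3. delete 'o'  (+1)
  4. delete 'c'  (+1)
  5. keep 'e'
  6. keep 's'
  7. keep 's'
Edit distance = 2
Max length = max(7, 5) = 7
Similarity = 1 - 2/7
= 0.7143


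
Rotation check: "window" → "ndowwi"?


Word: "window", Candidate: "ndowwi"
Method: check if candidate is substring of word+word
"windowwindow" contains "ndowwi"? Yes
Is rotation = Yes


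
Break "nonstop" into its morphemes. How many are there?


Word: "nonstop"
Morphemes: non- / stop
Each morpheme carries meaning
= 2 morphemes


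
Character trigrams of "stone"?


Word: "stone" (length 5)
Number of trigrams = 5 - 3 + 1 = 3
  Position 0: "sto"
  Position 1: "ton"
  Position 2: "one"
Trigrams = "sto", "ton", "one"


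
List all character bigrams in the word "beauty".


Word: "beauty" (length 6)
Number of bigrams = 6 - 2 + 1 = 5
  Position 0: "be"
  Position 1: "ea"
  Position 2: "au"
  Position 3: "ut"
  Position 4: "ty"
Bigrams = "be", "ea", "au", "ut", "ty"


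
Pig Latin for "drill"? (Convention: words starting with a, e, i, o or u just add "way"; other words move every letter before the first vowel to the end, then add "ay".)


Word: "drill"
Starts with consonant(s) → move to end, add 'ay'
Consonant cluster: "dr"
Pig Latin = "illdray"


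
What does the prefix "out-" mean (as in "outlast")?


Prefix: out-
As in: outlast -> out- + last
Meaning = surpass


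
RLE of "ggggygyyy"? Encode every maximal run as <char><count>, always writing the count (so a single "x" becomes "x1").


String: "ggggygyyy"
Scanning for consecutive runs:
  'g' x 4
  'y' x 1
  'g' x 1
  'y' x 3
RLE = "g4y1g1y3"


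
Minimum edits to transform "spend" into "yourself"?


Word 1: "spend" (length 5)
Word 2: "yourself" (length 8)
One optimal edit sequence (insert/delete/substitute each cost 1):
  1. insert 'y'  (+1)
  2. insert 'o'  (+1)
  3. insert 'u'  (+1)
  4. substitute 's' -> 'r'  (+1)
  5. substitute 'p' -> 's'  (+1)
  6. keep 'e'
  7. substitute 'n' -> 'l'  (+1)
  8. substitute 'd' -> 'f'  (+1)
Total edit operations: 7
Edit distance = 7


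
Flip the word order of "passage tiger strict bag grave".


Original: "passage tiger strict bag grave"
Words (1..n): passage | tiger | strict | bag | grave
Reversed (n..1): grave | bag | strict | tiger | passage
Result = "grave bag strict tiger passage"


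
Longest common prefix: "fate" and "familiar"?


Word 1: "fate"
Word 2: "familiar"
Comparing from start:
  Pos 0: 'f' == 'f'
  Pos 1: 'a' == 'a'
  Pos 2: 't' != 'm' (stop)
LCP = "fa" (length 2)


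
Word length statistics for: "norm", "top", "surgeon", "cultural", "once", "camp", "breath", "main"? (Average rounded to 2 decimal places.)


Lengths: "norm"=4, "top"=3, "surgeon"=7, "cultural"=8, "once"=4, "camp"=4, "breath"=6, "main"=4
Sum = 40, Count = 8
Average = 40/8 = 5.00
= avg=5.00, min=3, max=8


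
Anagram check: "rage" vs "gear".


Word 1: "rage" → sorted: aegr
Word 2: "gear" → sorted: aegr
Same letters? aegr == aegr
Anagram = Yes


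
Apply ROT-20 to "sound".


Word: "sound"
Shift: 20
Each letter → (letter + shift) mod 26:
  's' (18) + 20 = 12 → 'm'
  'o' (14) + 20 = 8 → 'i'
  'u' (20) + 20 = 14 → 'o'
  'n' (13) + 20 = 7 → 'h'
  'd' (3) + 20 = 23 → 'x'
Result = "miohx"


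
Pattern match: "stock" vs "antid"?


Pattern of "stock": [0, 1, 2, 3, 4]
Pattern of "antid": [0, 1, 2, 3, 4]
Patterns match
Same pattern = Yes


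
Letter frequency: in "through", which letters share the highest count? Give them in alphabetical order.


Word: "through"
Letter counts:
  'g': 1
  'h': 2
  'o': 1
  'r': 1
  't': 1
  'u': 1
Maximum count = 2
Most frequent = 'h' (2 times each)


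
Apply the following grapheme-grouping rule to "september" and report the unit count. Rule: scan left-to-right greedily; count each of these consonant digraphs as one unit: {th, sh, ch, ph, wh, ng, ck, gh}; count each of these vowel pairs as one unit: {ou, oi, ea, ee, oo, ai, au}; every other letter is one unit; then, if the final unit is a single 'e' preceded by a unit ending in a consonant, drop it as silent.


Word: "september" (9 letters)
Left-to-right scan:
  [1] 's' (letter)
  [2] 'e' (letter)
  [3] 'p' (letter)
  [4] 't' (letter)
  [5] 'e' (letter)
  [6] 'm' (letter)
  [7] 'b' (letter)
  [8] 'e' (letter)
  [9] 'r' (letter)
Units from scan: 9
Sound units = 9 units


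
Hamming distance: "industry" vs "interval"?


Comparing character by character (same length = 8):
  Pos 0: 'i' vs 'i' =
  Pos 1: 'n' vs 'n' =
  Pos 2: 'd' vs 't' !=
  Pos 3: 'u' vs 'e' !=
  Pos 4: 's' vs 'r' !=
  Pos 5: 't' vs 'v' !=
  Pos 6: 'r' vs 'a' !=
  Pos 7: 'y' vs 'l' !=
Hamming distance = 6


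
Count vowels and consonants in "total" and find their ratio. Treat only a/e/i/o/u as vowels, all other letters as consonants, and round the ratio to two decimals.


Word: "total"
Vowels (a,e,i,o,u): 2
Consonants: 3
Ratio = 2/3
= 0.67


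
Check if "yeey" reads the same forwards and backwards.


Word: "yeey"
Reversed: "yeey"
Forward == Backward? yeey == yeey
Palindrome = Yes


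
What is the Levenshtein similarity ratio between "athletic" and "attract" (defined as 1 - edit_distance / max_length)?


Word 1: "athletic" (length 8)
Word 2: "attract" (length 7)
One optimal edit sequence:
  1. keep 'a'
  2. keep 't'
  3. delete 'h'  (+1)
  4. substitute 'l' -> 't'  (+1)
  5. substitute 'e' -> 'r'  (+1)
  6. substitute 't' -> 'a'  (+1)
  7. substitute 'i' -> 'c'  (+1)
  8. substitute 'c' -> 't'  (+1)
Edit distance = 6
Max length = max(8, 7) = 8
Similarity = 1 - 6/8
= 0.2500


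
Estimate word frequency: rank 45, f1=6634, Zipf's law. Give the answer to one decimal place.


Zipf's law: f(r) = f(1) / r
f(1) = 6634
f(45) = 6634 / 45
= 147.4 occurrences


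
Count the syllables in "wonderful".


Word: "wonderful"
Syllable breakdown: won-der-ful
Counting: 3 parts
= 3 syllables


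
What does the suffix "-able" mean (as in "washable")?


Suffix: -able
Example: washable = wash + -able
Meaning = capable of


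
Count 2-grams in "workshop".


Word: "workshop" (length 8)
Number of 2-grams = length - 2 + 1 = 8 - 2 + 1
= 7


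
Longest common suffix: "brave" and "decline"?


Word 1: "brave"
Word 2: "decline"
Comparing from end:
  Pos -1: 'e' == 'e'
  Pos -2: 'v' != 'n' (stop)
LCS = "e" (length 1)


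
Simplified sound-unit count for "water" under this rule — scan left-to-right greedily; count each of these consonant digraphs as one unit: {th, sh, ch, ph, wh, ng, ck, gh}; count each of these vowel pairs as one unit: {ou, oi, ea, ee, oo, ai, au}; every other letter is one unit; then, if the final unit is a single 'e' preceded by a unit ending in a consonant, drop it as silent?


Word: "water" (5 letters)
Left-to-right scan:
  1. 'w' (letter)
  2. 'a' (letter)
  3. 't' (letter)
  4. 'e' (letter)
  5. 'r' (letter)
Units from scan: 5
Sound units = 5 units


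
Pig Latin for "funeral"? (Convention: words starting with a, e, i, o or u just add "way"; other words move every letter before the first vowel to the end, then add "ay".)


Word: "funeral"
Starts with consonant(s) → move to end, add 'ay'
Consonant cluster: "f"
Pig Latin = "uneralfay"


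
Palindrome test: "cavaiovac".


Word: "cavaiovac"
Reversed: "cavoiavac"
Forward == Backward? cavaiovac != cavoiavac
Palindrome = No


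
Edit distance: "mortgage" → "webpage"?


Word 1: "mortgage" (length 8)
Word 2: "webpage" (length 7)
One optimal edit sequence (insert/delete/substitute each cost 1):
  1. delete 'm'  (+1)
  2. substitute 'o' -> 'w'  (+1)
  3. substitute 'r' -> 'e'  (+1)
  4. substitute 't' -> 'b'  (+1)
  5. substitute 'g' -> 'p'  (+1)
  6. keep 'a'
  7. keep 'g'
  8. keep 'e'
Total edit operations: 5
Edit distance = 5


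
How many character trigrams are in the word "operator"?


Word: "operator" (length 8)
Number of 3-grams = length - 3 + 1 = 8 - 3 + 1
= 6


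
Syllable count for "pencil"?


Word: "pencil"
Syllable breakdown: pen | cil
Counting: 2 parts
= 2 syllables


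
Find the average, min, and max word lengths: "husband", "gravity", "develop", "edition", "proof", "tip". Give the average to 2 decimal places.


Lengths: "husband"=7, "gravity"=7, "develop"=7, "edition"=7, "proof"=5, "tip"=3
Sum = 36, Count = 6
Average = 36/6 = 6.00
= avg=6.00, min=3, max=7


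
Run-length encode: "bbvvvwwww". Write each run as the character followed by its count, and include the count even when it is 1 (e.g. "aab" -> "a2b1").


String: "bbvvvwwww"
Scanning for consecutive runs:
  'b' x 2
  'v' x 3
  'w' x 4
RLE = "b2v3w4"


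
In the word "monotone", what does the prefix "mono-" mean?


Prefix: mono-
Example: monotone = mono- + tone
Meaning = one


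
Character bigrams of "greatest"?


Word: "greatest" (length 8)
Number of bigrams = 8 - 2 + 1 = 7
  Position 0: "gr"
  Position 1: "re"
  Position 2: "ea"
  Position 3: "at"
  Position 4: "te"
  Position 5: "es"
  Position 6: "st"
Bigrams = "gr", "re", "ea", "at", "te", "es", "st"


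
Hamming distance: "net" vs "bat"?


Comparing character by character (same length = 3):
  Pos 0: 'n' vs 'b' !=
  Pos 1: 'e' vs 'a' !=
  Pos 2: 't' vs 't' =
Hamming distance = 2


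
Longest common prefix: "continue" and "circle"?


Word 1: "continue"
Word 2: "circle"
Comparing from start:
  Pos 0: 'c' == 'c'
  Pos 1: 'o' != 'i' (stop)
LCP = "c" (length 1)


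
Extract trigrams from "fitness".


Word: "fitness" (length 7)
Number of trigrams = 7 - 3 + 1 = 5
  Position 0: "fit"
  Position 1: "itn"
  Position 2: "tne"
  Position 3: "nes"
  Position 4: "ess"
Trigrams = "fit", "itn", "tne", "nes", "ess"


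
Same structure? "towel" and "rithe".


Pattern of "towel": [0, 1, 2, 3, 4]
Pattern of "rithe": [0, 1, 2, 3, 4]
Patterns match
Same pattern = Yes


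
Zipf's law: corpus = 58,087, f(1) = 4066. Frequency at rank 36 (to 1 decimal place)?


Zipf's law: f(r) = f(1) / r
f(1) = 4066
f(36) = 4066 / 36
= 112.9 occurrences


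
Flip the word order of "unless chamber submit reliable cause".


Original: "unless chamber submit reliable cause"
Words (1..n): unless | chamber | submit | reliable | cause
Reversed (n..1): cause | reliable | submit | chamber | unless
Result = "cause reliable submit chamber unless"


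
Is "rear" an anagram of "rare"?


Word 1: "rare" → sorted: aerr
Word 2: "rear" → sorted: aerr
Same letters? aerr == aerr
Anagram = Yes


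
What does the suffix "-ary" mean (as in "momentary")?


Suffix: -ary
Example: momentary (moment + -ary)
Meaning = relating to


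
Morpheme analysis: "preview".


Word: "preview"
Morphemes: pre- + view
Each morpheme carries meaning
= 2 morphemes


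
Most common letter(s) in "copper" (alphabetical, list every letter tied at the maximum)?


Word: "copper"
Letter counts:
  'c': 1
  'e': 1
  'o': 1
  'p': 2
  'r': 1
Maximum count = 2
Most frequent = 'p' (2 times each)


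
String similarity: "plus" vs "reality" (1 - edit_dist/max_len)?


Word 1: "plus" (length 4)
Word 2: "reality" (length 7)
One optimal edit sequence:
  1. insert 'r'  (+1)
  2. insert 'e'  (+1)
  3. substitute 'p' -> 'a'  (+1)
  4. keep 'l'
  5. insert 'i'  (+1)
  6. substitute 'u' -> 't'  (+1)
  7. substitute 's' -> 'y'  (+1)
Edit distance = 6
Max length = max(4, 7) = 7
Similarity = 1 - 6/7
= 0.1429


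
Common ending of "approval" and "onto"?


Word 1: "approval"
Word 2: "onto"
Comparing from end:
  Pos -1: 'l' != 'o' (stop)
LCS = "" (length 0)


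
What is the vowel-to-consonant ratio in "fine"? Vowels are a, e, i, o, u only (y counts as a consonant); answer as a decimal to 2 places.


Word: "fine"
Vowels (a,e,i,o,u): 2
Consonants: 2
Ratio = 2/2
= 1.00


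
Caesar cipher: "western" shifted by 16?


Word: "western"
Shift: 16
Each letter → (letter + shift) mod 26:
  'w' (22) + 16 = 12 → 'm'
  'e' (4) + 16 = 20 → 'u'
  's' (18) + 16 = 8 → 'i'
  't' (19) + 16 = 9 → 'j'
  'e' (4) + 16 = 20 → 'u'
  'r' (17) + 16 = 7 → 'h'
  'n' (13) + 16 = 3 → 'd'
Result = "muijuhd"


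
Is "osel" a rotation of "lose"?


Word: "lose", Candidate: "osel"
Method: check if candidate is substring of word+word
"loselose" contains "osel"? Yes
Is rotation = Yes


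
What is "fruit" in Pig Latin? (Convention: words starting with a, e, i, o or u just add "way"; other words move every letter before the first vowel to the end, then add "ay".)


Word: "fruit"
Starts with consonant(s) → move to end, add 'ay'
Consonant cluster: "fr"
Pig Latin = "uitfray"


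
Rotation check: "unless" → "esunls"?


Word: "unless", Candidate: "esunls"
Method: check if candidate is substring of word+word
"unlessunless" contains "esunls"? No
Is rotation = No


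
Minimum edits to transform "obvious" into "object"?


Word 1: "obvious" (length 7)
Word 2: "object" (length 6)
One optimal edit sequence (insert/delete/substitute each cost 1):
  1. keep 'o'
  2. keep 'b'
  3. delete 'v'  (+1)
  4. substitute 'i' -> 'j'  (+1)
  5. substitute 'o' -> 'e'  (+1)
  6. substitute 'u' -> 'c'  (+1)
  7. substitute 's' -> 't'  (+1)
Total edit operations: 5
Edit distance = 5


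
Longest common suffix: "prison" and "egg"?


Word 1: "prison"
Word 2: "egg"
Comparing from end:
  Pos -1: 'n' != 'g' (stop)
LCS = "" (length 0)


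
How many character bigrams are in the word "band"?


Word: "band" (length 4)
Number of 2-grams = length - 2 + 1 = 4 - 2 + 1
= 3


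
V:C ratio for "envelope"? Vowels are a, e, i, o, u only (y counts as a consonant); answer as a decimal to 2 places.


Word: "envelope"
Vowels (a,e,i,o,u): 4
Consonants: 4
Ratio = 4/4
= 1.00


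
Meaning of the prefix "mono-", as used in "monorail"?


Prefix: mono-
As in: monorail -> mono- + rail
Meaning = one


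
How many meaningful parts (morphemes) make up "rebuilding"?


Word: "rebuilding"
Morphemes: re- + build + -ing
Each morpheme carries meaning
= 3 morphemes


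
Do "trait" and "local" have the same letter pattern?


Pattern of "trait": [0, 1, 2, 3, 0]
Pattern of "local": [0, 1, 2, 3, 0]
Patterns match
Same pattern = Yes


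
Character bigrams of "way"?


Word: "way" (length 3)
Number of bigrams = 3 - 2 + 1 = 2
  Position 0: "wa"
  Position 1: "ay"
Bigrams = "wa", "ay"


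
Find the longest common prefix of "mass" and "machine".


Word 1: "mass"
Word 2: "machine"
Comparing from start:
  Pos 0: 'm' == 'm'
  Pos 1: 'a' == 'a'
  Pos 2: 's' != 'c' (stop)
LCP = "ma" (length 2)


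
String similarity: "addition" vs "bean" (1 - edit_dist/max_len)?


Word 1: "addition" (length 8)
Word 2: "bean" (length 4)
One optimal edit sequence:
  1. delete 'a'  (+1)
  2. delete 'd'  (+1)
  3. delete 'd'  (+1)
  4. delete 'i'  (+1)
  5. substitute 't' -> 'b'  (+1)
  6. substitute 'i' -> 'e'  (+1)
  7. substitute 'o' -> 'a'  (+1)
  8. keep 'n'
Edit distance = 7
Max length = max(8, 4) = 8
Similarity = 1 - 7/8
= 0.1250


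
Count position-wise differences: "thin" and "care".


Comparing character by character (same length = 4):
  Pos 0: 't' vs 'c' !=
  Pos 1: 'h' vs 'a' !=
  Pos 2: 'i' vs 'r' !=
  Pos 3: 'n' vs 'e' !=
Hamming distance = 4


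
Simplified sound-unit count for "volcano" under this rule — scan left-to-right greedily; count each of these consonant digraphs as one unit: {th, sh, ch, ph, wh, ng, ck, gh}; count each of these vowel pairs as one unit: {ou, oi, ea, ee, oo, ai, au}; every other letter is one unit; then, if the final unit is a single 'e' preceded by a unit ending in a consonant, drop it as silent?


Word: "volcano" (7 letters)
Left-to-right scan:
  [1] 'v' (letter)
  [2] 'o' (letter)
  [3] 'l' (letter)
  [4] 'c' (letter)
  [5] 'a' (letter)
  [6] 'n' (letter)
  [7] 'o' (letter)
Units from scan: 7
Sound units = 7 units


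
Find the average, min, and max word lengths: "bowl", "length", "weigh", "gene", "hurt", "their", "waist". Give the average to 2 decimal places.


Lengths: "bowl"=4, "length"=6, "weigh"=5, "gene"=4, "hurt"=4, "their"=5, "waist"=5
Sum = 33, Count = 7
Average = 33/7 = 4.71
= avg=4.71, min=4, max=6


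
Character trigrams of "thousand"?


Word: "thousand" (length 8)
Number of trigrams = 8 - 3 + 1 = 6
  Position 0: "tho"
  Position 1: "hou"
  Position 2: "ous"
  Position 3: "usa"
  Position 4: "san"
  Position 5: "and"
Trigrams = "tho", "hou", "ous", "usa", "san", "and"


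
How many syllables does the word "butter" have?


Word: "butter"
Syllable breakdown: but-ter
Counting: 2 parts
= 2 syllables


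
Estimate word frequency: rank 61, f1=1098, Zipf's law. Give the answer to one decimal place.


Zipf's law: f(r) = f(1) / r
f(1) = 1098
f(61) = 1098 / 61
= 18.0 occurrences


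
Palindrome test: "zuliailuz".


Word: "zuliailuz"
Reversed: "zuliailuz"
Forward == Backward? zuliailuz == zuliailuz
Palindrome = Yes


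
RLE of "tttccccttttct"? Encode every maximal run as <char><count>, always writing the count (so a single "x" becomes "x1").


String: "tttccccttttct"
Scanning for consecutive runs:
  't' x 3
  'c' x 4
  't' x 4
  'c' x 1
  't' x 1
RLE = "t3c4t4c1t1"


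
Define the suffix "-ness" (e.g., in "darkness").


Suffix: -ness
Example: darkness (dark + -ness)
Meaning = state of being


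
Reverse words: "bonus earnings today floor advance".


Original: "bonus earnings today floor advance"
Words (1..n): bonus | earnings | today | floor | advance
Reversed (n..1): advance | floor | today | earnings | bonus
Result = "advance floor today earnings bonus"


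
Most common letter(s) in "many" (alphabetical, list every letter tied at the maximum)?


Word: "many"
Letter counts:
  'a': 1
  'm': 1
  'n': 1
  'y': 1
Maximum count = 1
Most frequent = 'a', 'm', 'n', 'y' (1 time each)


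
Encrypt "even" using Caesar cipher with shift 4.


Word: "even"
Shift: 4
Each letter → (letter + shift) mod 26:
  'e' (4) + 4 = 8 → 'i'
  'v' (21) + 4 = 25 → 'z'
  'e' (4) + 4 = 8 → 'i'
  'n' (13) + 4 = 17 → 'r'
Result = "izir"


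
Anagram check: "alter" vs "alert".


Word 1: "alter" → sorted: aelrt
Word 2: "alert" → sorted: aelrt
Same letters? aelrt == aelrt
Anagram = Yes


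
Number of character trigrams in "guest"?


Word: "guest" (length 5)
Number of 3-grams = length - 3 + 1 = 5 - 3 + 1
= 3


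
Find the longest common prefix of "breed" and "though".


Word 1: "breed"
Word 2: "though"
Comparing from start:
  Pos 0: 'b' != 't' (stop)
LCP = "" (length 0)


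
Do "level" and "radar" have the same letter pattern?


Pattern of "level": [0, 1, 2, 1, 0]
Pattern of "radar": [0, 1, 2, 1, 0]
Patterns match
Same pattern = Yes


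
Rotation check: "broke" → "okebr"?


Word: "broke", Candidate: "okebr"
Method: check if candidate is substring of word+word
"brokebroke" contains "okebr"? Yes
Is rotation = Yes


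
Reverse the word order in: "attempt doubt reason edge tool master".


Original: "attempt doubt reason edge tool master"
Words (1..n): attempt | doubt | reason | edge | tool | master
Reversed (n..1): master | tool | edge | reason | doubt | attempt
Result = "master tool edge reason doubt attempt"


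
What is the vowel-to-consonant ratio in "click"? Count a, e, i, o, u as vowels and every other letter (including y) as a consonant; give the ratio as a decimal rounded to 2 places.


Word: "click"
Vowels (a,e,i,o,u): 1
Consonants: 4
Ratio = 1/4
= 0.25


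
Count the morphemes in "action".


Word: "action"
Morphemes: act / -ion
Each morpheme carries meaning
= 2 morphemes


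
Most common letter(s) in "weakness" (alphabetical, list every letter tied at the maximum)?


Word: "weakness"
Letter counts:
  'a': 1
  'e': 2
  'k': 1
  'n': 1
  's': 2
  'w': 1
Maximum count = 2
Most frequent = 'e', 's' (2 times each)


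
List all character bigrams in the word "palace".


Word: "palace" (length 6)
Number of bigrams = 6 - 2 + 1 = 5
  Position 0: "pa"
  Position 1: "al"
  Position 2: "la"
  Position 3: "ac"
  Position 4: "ce"
Bigrams = "pa", "al", "la", "ac", "ce"


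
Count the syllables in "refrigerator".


Word: "refrigerator"
Syllable breakdown: re · frig · er · a · tor
Counting: 5 parts
= 5 syllables


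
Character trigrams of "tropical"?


Word: "tropical" (length 8)
Number of trigrams = 8 - 3 + 1 = 6
  Position 0: "tro"
  Position 1: "rop"
  Position 2: "opi"
  Position 3: "pic"
  Position 4: "ica"
  Position 5: "cal"
Trigrams = "tro", "rop", "opi", "pic", "ica", "cal"


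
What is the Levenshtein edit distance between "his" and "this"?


Word 1: "his" (length 3)
Word 2: "this" (length 4)
One optimal edit sequence (insert/delete/substitute each cost 1):
  1. insert 't'  (+1)
  2. keep 'h'
  3. keep 'i'
  4. keep 's'
Total edit operations: 1
Edit distance = 1


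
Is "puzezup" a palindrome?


Word: "puzezup"
Reversed: "puzezup"
Forward == Backward? puzezup == puzezup
Palindrome = Yes


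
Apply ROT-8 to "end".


Word: "end"
Shift: 8
Each letter → (letter + shift) mod 26:
  'e' (4) + 8 = 12 → 'm'
  'n' (13) + 8 = 21 → 'v'
  'd' (3) + 8 = 11 → 'l'
Result = "mvl"


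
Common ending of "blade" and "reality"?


Word 1: "blade"
Word 2: "reality"
Comparing from end:
  Pos -1: 'e' != 'y' (stop)
LCS = "" (length 0)


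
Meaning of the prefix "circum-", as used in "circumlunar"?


Prefix: circum-
Example: circumlunar = circum- + lunar
Meaning = around


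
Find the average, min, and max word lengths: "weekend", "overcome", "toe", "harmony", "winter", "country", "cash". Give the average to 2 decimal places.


Lengths: "weekend"=7, "overcome"=8, "toe"=3, "harmony"=7, "winter"=6, "country"=7, "cash"=4
Sum = 42, Count = 7
Average = 42/7 = 6.00
= avg=6.00, min=3, max=8


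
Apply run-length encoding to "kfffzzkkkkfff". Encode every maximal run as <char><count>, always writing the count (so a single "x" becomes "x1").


String: "kfffzzkkkkfff"
Scanning for consecutive runs:
  'k' x 1
  'f' x 3
  'z' x 2
  'k' x 4
  'f' x 3
RLE = "k1f3z2k4f3"


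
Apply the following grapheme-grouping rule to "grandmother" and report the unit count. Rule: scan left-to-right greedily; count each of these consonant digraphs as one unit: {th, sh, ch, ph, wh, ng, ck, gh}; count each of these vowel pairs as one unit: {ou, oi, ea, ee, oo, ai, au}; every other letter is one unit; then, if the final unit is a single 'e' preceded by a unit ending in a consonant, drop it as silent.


Word: "grandmother" (11 letters)
Left-to-right scan:
  (1) 'g' (letter)
  (2) 'r' (letter)
  (3) 'a' (letter)
  (4) 'n' (letter)
  (5) 'd' (letter)
  (6) 'm' (letter)
  (7) 'o' (letter)
  (8) 'th' (digraph)
  (9) 'e' (letter)
  (10) 'r' (letter)
Units from scan: 10
Sound units = 10 units


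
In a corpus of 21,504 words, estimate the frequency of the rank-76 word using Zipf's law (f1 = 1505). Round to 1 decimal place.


Zipf's law: f(r) = f(1) / r
f(1) = 1505
f(76) = 1505 / 76
= 19.8 occurrences


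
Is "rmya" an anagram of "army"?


Word 1: "army" → sorted: amry
Word 2: "rmya" → sorted: amry
Same letters? amry == amry
Anagram = Yes


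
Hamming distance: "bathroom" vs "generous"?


Comparing character by character (same length = 8):
  Pos 0: 'b' vs 'g' !=
  Pos 1: 'a' vs 'e' !=
  Pos 2: 't' vs 'n' !=
  Pos 3: 'h' vs 'e' !=
  Pos 4: 'r' vs 'r' =
  Pos 5: 'o' vs 'o' =
  Pos 6: 'o' vs 'u' !=
  Pos 7: 'm' vs 's' !=
Hamming distance = 6


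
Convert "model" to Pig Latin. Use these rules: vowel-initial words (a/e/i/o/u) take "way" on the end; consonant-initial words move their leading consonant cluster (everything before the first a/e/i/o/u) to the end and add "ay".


Word: "model"
Starts with consonant(s) → move to end, add 'ay'
Consonant cluster: "m"
Pig Latin = "odelmay"


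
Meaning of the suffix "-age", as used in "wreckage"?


Suffix: -age
Example: wreckage = wreck + -age
Meaning = result / collection


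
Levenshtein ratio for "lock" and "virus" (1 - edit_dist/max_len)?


Word 1: "lock" (length 4)
Word 2: "virus" (length 5)
One optimal edit sequence:
  1. insert 'v'  (+1)
  2. substitute 'l' -> 'i'  (+1)
  3. substitute 'o' -> 'r'  (+1)
  4. substitute 'c' -> 'u'  (+1)
  5. substitute 'k' -> 's'  (+1)
Edit distance = 5
Max length = max(4, 5) = 5
Similarity = 1 - 5/5
= 0.0000


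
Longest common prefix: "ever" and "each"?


Word 1: "ever"
Word 2: "each"
Comparing from start:
  Pos 0: 'e' == 'e'
  Pos 1: 'v' != 'a' (stop)
LCP = "e" (length 1)


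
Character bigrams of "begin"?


Word: "begin" (length 5)
Number of bigrams = 5 - 2 + 1 = 4
  Position 0: "be"
  Position 1: "eg"
  Position 2: "gi"
  Position 3: "in"
Bigrams = "be", "eg", "gi", "in"


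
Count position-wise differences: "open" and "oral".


Comparing character by character (same length = 4):
  Pos 0: 'o' vs 'o' =
  Pos 1: 'p' vs 'r' !=
  Pos 2: 'e' vs 'a' !=
  Pos 3: 'n' vs 'l' !=
Hamming distance = 3


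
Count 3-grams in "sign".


Word: "sign" (length 4)
Number of 3-grams = length - 3 + 1 = 4 - 3 + 1
= 2


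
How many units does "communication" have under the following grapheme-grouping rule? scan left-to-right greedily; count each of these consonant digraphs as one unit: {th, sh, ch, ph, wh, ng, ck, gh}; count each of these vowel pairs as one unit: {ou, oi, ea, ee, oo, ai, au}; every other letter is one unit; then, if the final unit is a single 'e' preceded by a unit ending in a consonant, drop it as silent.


Word: "communication" (13 letters)
Left-to-right scan:
  1. 'c' (letter)
  2. 'o' (letter)
  3. 'm' (letter)
  4. 'm' (letter)
  5. 'u' (letter)
  6. 'n' (letter)
  7. 'i' (letter)
  8. 'c' (letter)
  9. 'a' (letter)
  10. 't' (letter)
  11. 'i' (letter)
  12. 'o' (letter)
  13. 'n' (letter)
Units from scan: 13
Sound units = 13 units


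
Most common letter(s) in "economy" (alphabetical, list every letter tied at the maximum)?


Word: "economy"
Letter counts:
  'c': 1
  'e': 1
  'm': 1
  'n': 1
  'o': 2
  'y': 1
Maximum count = 2
Most frequent = 'o' (2 times each)


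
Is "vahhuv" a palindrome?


Word: "vahhuv"
Reversed: "vuhhav"
Forward == Backward? vahhuv != vuhhav
Palindrome = No


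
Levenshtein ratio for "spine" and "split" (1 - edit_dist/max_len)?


Word 1: "spine" (length 5)
Word 2: "split" (length 5)
One optimal edit sequence:
  1. keep 's'
  2. keep 'p'
  3. substitute 'i' -> 'l'  (+1)
  4. substitute 'n' -> 'i'  (+1)
  5. substitute 'e' -> 't'  (+1)
Edit distance = 3
Max length = max(5, 5) = 5
Similarity = 1 - 3/5
= 0.4000


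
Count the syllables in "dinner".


Word: "dinner"
Syllable breakdown: din · ner
Counting: 2 parts
= 2 syllables


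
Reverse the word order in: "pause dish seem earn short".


Original: "pause dish seem earn short"
Words (1..n): pause | dish | seem | earn | short
Reversed (n..1): short | earn | seem | dish | pause
Result = "short earn seem dish pause"


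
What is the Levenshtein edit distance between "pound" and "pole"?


Word 1: "pound" (length 5)
Word 2: "pole" (length 4)
One optimal edit sequence (insert/delete/substitute each cost 1):
  1. keep 'p'
  2. keep 'o'
  3. delete 'u'  (+1)
  4. substitute 'n' -> 'l'  (+1)
  5. substitute 'd' -> 'e'  (+1)
Total edit operations: 3
Edit distance = 3


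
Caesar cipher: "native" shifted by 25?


Word: "native"
Shift: 25
Each letter → (letter + shift) mod 26:
  'n' (13) + 25 = 12 → 'm'
  'a' (0) + 25 = 25 → 'z'
  't' (19) + 25 = 18 → 's'
  'i' (8) + 25 = 7 → 'h'
  'v' (21) + 25 = 20 → 'u'
  'e' (4) + 25 = 3 → 'd'
Result = "mzshud"


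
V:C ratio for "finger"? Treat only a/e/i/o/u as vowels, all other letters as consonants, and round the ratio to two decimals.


Word: "finger"
Vowels (a,e,i,o,u): 2
Consonants: 4
Ratio = 2/4
= 0.50


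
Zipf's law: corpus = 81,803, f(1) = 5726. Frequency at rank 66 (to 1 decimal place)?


Zipf's law: f(r) = f(1) / r
f(1) = 5726
f(66) = 5726 / 66
= 86.8 occurrences


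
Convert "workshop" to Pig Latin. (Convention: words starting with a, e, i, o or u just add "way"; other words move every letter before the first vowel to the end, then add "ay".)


Word: "workshop"
Starts with consonant(s) → move to end, add 'ay'
Consonant cluster: "w"
Pig Latin = "orkshopway"


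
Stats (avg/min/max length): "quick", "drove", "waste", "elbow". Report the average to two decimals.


Lengths: "quick"=5, "drove"=5, "waste"=5, "elbow"=5
Sum = 20, Count = 4
Average = 20/4 = 5.00
= avg=5.00, min=5, max=5


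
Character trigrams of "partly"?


Word: "partly" (length 6)
Number of trigrams = 6 - 3 + 1 = 4
  Position 0: "par"
  Position 1: "art"
  Position 2: "rtl"
  Position 3: "tly"
Trigrams = "par", "art", "rtl", "tly"
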